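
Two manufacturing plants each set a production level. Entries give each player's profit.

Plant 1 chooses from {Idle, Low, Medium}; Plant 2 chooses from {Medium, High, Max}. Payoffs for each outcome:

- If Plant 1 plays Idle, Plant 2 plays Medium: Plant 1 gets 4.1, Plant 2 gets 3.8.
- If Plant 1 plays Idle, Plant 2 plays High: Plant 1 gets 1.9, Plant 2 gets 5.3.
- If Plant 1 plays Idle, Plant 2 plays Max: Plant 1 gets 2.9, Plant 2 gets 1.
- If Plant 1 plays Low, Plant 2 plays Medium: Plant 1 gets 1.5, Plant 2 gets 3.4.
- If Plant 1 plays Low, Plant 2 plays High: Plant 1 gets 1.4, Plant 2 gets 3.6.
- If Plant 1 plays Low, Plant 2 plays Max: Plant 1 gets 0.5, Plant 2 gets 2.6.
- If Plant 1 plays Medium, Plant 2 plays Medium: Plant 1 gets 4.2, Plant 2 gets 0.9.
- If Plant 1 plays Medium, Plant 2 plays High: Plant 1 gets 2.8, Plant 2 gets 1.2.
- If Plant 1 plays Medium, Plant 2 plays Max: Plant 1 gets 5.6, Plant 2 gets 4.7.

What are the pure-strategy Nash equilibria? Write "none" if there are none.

(Idle, Medium): Plant 1 can switch to Medium (4.1 → 4.2). Not NE.
(Idle, High): Plant 1 can switch to Medium (1.9 → 2.8). Not NE.
(Idle, Max): Plant 1 can switch to Medium (2.9 → 5.6). Not NE.
(Low, Medium): Plant 1 can switch to Idle (1.5 → 4.1). Not NE.
(Low, High): Plant 1 can switch to Idle (1.4 → 1.9). Not NE.
(Low, Max): Plant 1 can switch to Idle (0.5 → 2.9). Not NE.
(Medium, Medium): Plant 2 can switch to High (0.9 → 1.2). Not NE.
(Medium, High): Plant 2 can switch to Max (1.2 → 4.7). Not NE.
(Medium, Max): Plant 1 gets 5.6, best alternative 2.9; Plant 2 gets 4.7, best alternative 1.2. No profitable deviation — NE.

The unique pure-strategy Nash equilibrium is (Medium, Max).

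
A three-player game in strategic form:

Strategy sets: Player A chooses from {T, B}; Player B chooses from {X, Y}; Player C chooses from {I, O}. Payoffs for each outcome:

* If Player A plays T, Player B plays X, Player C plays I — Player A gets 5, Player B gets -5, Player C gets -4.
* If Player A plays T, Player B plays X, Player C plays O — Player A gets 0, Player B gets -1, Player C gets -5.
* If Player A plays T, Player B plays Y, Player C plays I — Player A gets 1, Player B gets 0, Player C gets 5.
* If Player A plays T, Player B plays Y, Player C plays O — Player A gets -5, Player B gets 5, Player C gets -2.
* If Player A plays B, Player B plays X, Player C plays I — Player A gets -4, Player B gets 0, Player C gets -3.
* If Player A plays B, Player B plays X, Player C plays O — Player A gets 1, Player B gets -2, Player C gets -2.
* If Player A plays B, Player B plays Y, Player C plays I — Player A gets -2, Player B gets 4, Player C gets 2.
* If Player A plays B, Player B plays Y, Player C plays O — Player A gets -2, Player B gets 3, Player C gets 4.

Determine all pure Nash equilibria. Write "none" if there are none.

(T, X, I): Player B can switch to Y (-5 → 0). Not NE.
(T, X, O): Player A can switch to B (0 → 1). Not NE.
(T, Y, I): Player A gets 1, best alternative -2; Player B gets 0, best alternative -5; Player C gets 5, best alternative -2. No profitable deviation — NE.
(T, Y, O): Player A can switch to B (-5 → -2). Not NE.
(B, X, I): Player A can switch to T (-4 → 5). Not NE.
(B, X, O): Player B can switch to Y (-2 → 3). Not NE.
(B, Y, I): Player A can switch to T (-2 → 1). Not NE.
(B, Y, O): Player A gets -2, best alternative -5; Player B gets 3, best alternative -2; Player C gets 4, best alternative 2. No profitable deviation — NE.

The pure Nash equilibria are (T, Y, I), (B, Y, O).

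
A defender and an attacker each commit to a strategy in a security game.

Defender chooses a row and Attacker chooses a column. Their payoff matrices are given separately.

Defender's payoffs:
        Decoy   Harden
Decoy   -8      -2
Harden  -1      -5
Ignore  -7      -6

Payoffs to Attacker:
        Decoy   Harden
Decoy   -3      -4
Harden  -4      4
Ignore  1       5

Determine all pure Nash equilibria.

This game has no pure Nash equilibrium.

Defender against Decoy: payoffs -8, -1, -7 → best response Harden.
Defender against Harden: payoffs -2, -5, -6 → best response Decoy.
Attacker against Decoy: payoffs -3, -4 → best response Decoy.
Attacker against Harden: payoffs -4, 4 → best response Harden.
Attacker against Ignore: payoffs 1, 5 → best response Harden.
No profile is a mutual best response for all players.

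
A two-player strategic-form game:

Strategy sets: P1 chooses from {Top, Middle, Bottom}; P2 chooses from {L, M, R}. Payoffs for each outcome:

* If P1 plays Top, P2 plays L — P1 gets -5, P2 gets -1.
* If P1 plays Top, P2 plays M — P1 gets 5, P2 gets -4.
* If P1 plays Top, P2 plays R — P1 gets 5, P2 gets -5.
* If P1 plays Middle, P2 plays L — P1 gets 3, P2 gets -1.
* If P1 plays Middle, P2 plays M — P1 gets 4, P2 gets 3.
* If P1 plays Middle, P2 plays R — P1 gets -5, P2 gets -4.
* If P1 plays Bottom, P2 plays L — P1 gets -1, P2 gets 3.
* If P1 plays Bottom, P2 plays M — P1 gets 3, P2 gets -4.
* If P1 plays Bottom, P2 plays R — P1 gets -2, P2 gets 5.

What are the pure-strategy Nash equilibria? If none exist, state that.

No pure-strategy Nash equilibrium.

P1 against L: payoffs -5, 3, -1 → best response Middle.
P1 against M: payoffs 5, 4, 3 → best response Top.
P1 against R: payoffs 5, -5, -2 → best response Top.
P2 against Top: payoffs -1, -4, -5 → best response L.
P2 against Middle: payoffs -1, 3, -4 → best response M.
P2 against Bottom: payoffs 3, -4, 5 → best response R.
No profile is a mutual best response for all players.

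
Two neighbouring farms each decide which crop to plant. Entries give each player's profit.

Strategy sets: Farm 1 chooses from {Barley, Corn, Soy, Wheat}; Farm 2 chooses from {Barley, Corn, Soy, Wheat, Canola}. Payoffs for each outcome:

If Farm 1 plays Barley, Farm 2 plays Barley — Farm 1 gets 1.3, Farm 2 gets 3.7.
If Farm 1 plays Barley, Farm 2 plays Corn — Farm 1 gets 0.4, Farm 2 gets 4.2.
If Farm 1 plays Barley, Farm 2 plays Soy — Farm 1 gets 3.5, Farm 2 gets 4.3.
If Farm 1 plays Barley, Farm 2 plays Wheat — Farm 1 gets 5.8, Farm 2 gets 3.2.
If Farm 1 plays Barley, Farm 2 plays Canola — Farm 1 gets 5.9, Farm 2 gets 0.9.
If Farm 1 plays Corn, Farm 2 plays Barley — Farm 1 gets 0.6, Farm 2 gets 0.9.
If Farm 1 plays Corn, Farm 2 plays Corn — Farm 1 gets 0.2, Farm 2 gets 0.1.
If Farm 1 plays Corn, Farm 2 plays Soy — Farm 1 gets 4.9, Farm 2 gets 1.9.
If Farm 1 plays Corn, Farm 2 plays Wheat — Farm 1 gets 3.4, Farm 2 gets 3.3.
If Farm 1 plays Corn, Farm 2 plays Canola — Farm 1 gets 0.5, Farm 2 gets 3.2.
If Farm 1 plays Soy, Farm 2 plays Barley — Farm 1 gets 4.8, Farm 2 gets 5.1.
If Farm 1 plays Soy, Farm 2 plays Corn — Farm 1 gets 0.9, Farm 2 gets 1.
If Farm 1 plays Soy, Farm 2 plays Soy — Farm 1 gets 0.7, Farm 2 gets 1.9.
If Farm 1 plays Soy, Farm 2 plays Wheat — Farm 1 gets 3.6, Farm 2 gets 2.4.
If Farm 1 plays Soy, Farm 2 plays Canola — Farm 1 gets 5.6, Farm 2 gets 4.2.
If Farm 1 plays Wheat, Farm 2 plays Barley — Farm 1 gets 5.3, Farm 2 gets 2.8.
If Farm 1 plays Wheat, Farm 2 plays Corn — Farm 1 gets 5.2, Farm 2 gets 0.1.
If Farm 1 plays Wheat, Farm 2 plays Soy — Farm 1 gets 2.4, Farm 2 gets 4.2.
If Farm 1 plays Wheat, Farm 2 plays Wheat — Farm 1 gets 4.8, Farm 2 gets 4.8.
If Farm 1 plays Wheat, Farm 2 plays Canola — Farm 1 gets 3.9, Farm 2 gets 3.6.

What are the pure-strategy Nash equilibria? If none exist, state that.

none

Farm 1 against Barley: payoffs 1.3, 0.6, 4.8, 5.3 → best response Wheat.
Farm 1 against Corn: payoffs 0.4, 0.2, 0.9, 5.2 → best response Wheat.
Farm 1 against Soy: payoffs 3.5, 4.9, 0.7, 2.4 → best response Corn.
Farm 1 against Wheat: payoffs 5.8, 3.4, 3.6, 4.8 → best response Barley.
Farm 1 against Canola: payoffs 5.9, 0.5, 5.6, 3.9 → best response Barley.
Farm 2 against Barley: payoffs 3.7, 4.2, 4.3, 3.2, 0.9 → best response Soy.
Farm 2 against Corn: payoffs 0.9, 0.1, 1.9, 3.3, 3.2 → best response Wheat.
Farm 2 against Soy: payoffs 5.1, 1, 1.9, 2.4, 4.2 → best response Barley.
Farm 2 against Wheat: payoffs 2.8, 0.1, 4.2, 4.8, 3.6 → best response Wheat.
No profile is a mutual best response for all players.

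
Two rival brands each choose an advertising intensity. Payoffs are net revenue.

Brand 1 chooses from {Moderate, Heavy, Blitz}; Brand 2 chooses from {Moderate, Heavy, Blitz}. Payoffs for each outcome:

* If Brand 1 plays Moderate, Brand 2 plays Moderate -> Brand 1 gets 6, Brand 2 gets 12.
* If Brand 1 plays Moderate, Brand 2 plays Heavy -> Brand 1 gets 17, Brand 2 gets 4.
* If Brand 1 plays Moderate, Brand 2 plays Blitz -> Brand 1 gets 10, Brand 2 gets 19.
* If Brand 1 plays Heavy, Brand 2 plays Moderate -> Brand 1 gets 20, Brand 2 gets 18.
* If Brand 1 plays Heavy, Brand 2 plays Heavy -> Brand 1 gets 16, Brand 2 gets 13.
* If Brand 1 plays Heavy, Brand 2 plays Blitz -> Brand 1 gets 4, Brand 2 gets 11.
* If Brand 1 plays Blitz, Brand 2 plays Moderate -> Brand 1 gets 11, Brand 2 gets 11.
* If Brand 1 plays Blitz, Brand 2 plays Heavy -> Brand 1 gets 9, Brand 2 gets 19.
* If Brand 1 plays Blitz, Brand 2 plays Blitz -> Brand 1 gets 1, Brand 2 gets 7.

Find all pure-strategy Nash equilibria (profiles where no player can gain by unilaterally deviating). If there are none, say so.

(Moderate, Moderate): Brand 1 can switch to Heavy (6 → 20). Not NE.
(Moderate, Heavy): Brand 2 can switch to Moderate (4 → 12). Not NE.
(Moderate, Blitz): Brand 1 gets 10, best alternative 4; Brand 2 gets 19, best alternative 12. No profitable deviation — NE.
(Heavy, Moderate): Brand 1 gets 20, best alternative 11; Brand 2 gets 18, best alternative 13. No profitable deviation — NE.
(Heavy, Heavy): Brand 1 can switch to Moderate (16 → 17). Not NE.
(Heavy, Blitz): Brand 1 can switch to Moderate (4 → 10). Not NE.
(Blitz, Moderate): Brand 1 can switch to Heavy (11 → 20). Not NE.
(Blitz, Heavy): Brand 1 can switch to Moderate (9 → 17). Not NE.
(Blitz, Blitz): Brand 1 can switch to Moderate (1 → 10). Not NE.

(Moderate, Blitz), (Heavy, Moderate)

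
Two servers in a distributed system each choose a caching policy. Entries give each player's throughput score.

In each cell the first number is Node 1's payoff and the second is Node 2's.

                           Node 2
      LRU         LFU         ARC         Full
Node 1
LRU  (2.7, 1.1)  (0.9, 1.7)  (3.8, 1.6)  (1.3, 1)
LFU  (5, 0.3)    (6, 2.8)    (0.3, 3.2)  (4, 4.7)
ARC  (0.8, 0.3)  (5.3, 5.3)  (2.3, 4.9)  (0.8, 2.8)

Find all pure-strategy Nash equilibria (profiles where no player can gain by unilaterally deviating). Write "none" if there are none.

Check each profile: it is a Nash equilibrium iff no player can strictly gain by switching unilaterally.
(LRU, LRU): Node 1 can switch to LFU (2.7 → 5). Not NE.
(LRU, LFU): Node 1 can switch to LFU (0.9 → 6). Not NE.
(LRU, ARC): Node 2 can switch to LFU (1.6 → 1.7). Not NE.
(LRU, Full): Node 1 can switch to LFU (1.3 → 4). Not NE.
(LFU, LRU): Node 2 can switch to LFU (0.3 → 2.8). Not NE.
(LFU, LFU): Node 2 can switch to ARC (2.8 → 3.2). Not NE.
(LFU, ARC): Node 1 can switch to LRU (0.3 → 3.8). Not NE.
(LFU, Full): Node 1 gets 4, best alternative 1.3; Node 2 gets 4.7, best alternative 3.2. No profitable deviation — NE.
(ARC, LRU): Node 1 can switch to LRU (0.8 → 2.7). Not NE.
(ARC, LFU): Node 1 can switch to LFU (5.3 → 6). Not NE.
(ARC, ARC): Node 1 can switch to LRU (2.3 → 3.8). Not NE.
(ARC, Full): Node 1 can switch to LRU (0.8 → 1.3). Not NE.

(LFU, Full)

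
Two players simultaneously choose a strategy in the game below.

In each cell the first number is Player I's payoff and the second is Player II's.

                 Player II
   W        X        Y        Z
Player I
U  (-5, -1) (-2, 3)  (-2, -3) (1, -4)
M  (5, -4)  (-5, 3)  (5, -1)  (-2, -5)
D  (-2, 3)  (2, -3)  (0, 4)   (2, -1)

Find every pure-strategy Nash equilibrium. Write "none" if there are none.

No pure-strategy Nash equilibrium.

(U, W): Player I can switch to M (-5 → 5). Not NE.
(U, X): Player I can switch to D (-2 → 2). Not NE.
(U, Y): Player I can switch to M (-2 → 5). Not NE.
(U, Z): Player I can switch to D (1 → 2). Not NE.
(M, W): Player II can switch to X (-4 → 3). Not NE.
(M, X): Player I can switch to U (-5 → -2). Not NE.
(M, Y): Player II can switch to X (-1 → 3). Not NE.
(M, Z): Player I can switch to U (-2 → 1). Not NE.
(The remaining 4 profiles each have a profitable deviation by the same check.)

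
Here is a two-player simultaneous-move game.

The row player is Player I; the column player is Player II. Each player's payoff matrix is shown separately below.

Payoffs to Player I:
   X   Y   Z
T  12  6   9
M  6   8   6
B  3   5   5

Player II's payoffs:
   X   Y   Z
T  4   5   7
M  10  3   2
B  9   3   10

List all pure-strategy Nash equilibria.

(T, X): Player II can switch to Y (4 → 5). Not NE.
(T, Y): Player I can switch to M (6 → 8). Not NE.
(T, Z): Player I gets 9, best alternative 6; Player II gets 7, best alternative 5. No profitable deviation — NE.
(M, X): Player I can switch to T (6 → 12). Not NE.
(M, Y): Player II can switch to X (3 → 10). Not NE.
(M, Z): Player I can switch to T (6 → 9). Not NE.
(B, X): Player I can switch to T (3 → 12). Not NE.
(B, Y): Player I can switch to T (5 → 6). Not NE.
(B, Z): Player I can switch to T (5 → 9). Not NE.

(T, Z)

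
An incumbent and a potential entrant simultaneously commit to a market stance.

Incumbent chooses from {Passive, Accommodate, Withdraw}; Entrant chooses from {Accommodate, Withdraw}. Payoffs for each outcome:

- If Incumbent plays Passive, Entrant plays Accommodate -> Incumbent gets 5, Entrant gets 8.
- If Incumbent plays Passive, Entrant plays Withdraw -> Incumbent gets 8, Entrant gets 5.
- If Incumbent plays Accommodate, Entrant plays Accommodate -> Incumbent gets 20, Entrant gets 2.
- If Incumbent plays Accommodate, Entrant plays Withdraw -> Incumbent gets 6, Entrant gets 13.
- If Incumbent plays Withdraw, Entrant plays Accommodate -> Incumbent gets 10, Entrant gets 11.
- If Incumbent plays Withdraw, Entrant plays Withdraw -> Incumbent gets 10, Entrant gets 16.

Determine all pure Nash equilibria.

Pure NE: (Withdraw, Withdraw)

Incumbent against Accommodate: payoffs 5, 20, 10 → best response Accommodate.
Incumbent against Withdraw: payoffs 8, 6, 10 → best response Withdraw.
Entrant against Passive: payoffs 8, 5 → best response Accommodate.
Entrant against Accommodate: payoffs 2, 13 → best response Withdraw.
Entrant against Withdraw: payoffs 11, 16 → best response Withdraw.
Mutual best responses: (Withdraw, Withdraw).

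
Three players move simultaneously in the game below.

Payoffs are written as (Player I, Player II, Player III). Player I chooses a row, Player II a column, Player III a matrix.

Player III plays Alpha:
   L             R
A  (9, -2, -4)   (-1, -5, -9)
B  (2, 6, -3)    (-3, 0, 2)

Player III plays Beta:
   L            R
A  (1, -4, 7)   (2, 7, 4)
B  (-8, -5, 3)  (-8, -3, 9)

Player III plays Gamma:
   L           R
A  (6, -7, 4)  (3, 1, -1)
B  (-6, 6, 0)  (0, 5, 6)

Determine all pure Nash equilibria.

Player I against (L, Alpha): payoffs 9, 2 → best response A.
Player I against (L, Beta): payoffs 1, -8 → best response A.
Player I against (L, Gamma): payoffs 6, -6 → best response A.
Player I against (R, Alpha): payoffs -1, -3 → best response A.
Player I against (R, Beta): payoffs 2, -8 → best response A.
Player I against (R, Gamma): payoffs 3, 0 → best response A.
Player II against (A, Alpha): payoffs -2, -5 → best response L.
Player II against (A, Beta): payoffs -4, 7 → best response R.
Player II against (A, Gamma): payoffs -7, 1 → best response R.
Player II against (B, Alpha): payoffs 6, 0 → best response L.
Player II against (B, Beta): payoffs -5, -3 → best response R.
Player II against (B, Gamma): payoffs 6, 5 → best response L.
Player III against (A, L): payoffs -4, 7, 4 → best response Beta.
Player III against (A, R): payoffs -9, 4, -1 → best response Beta.
Player III against (B, L): payoffs -3, 3, 0 → best response Beta.
Player III against (B, R): payoffs 2, 9, 6 → best response Beta.
Mutual best responses: (A, R, Beta).

The unique pure-strategy Nash equilibrium is (A, R, Beta).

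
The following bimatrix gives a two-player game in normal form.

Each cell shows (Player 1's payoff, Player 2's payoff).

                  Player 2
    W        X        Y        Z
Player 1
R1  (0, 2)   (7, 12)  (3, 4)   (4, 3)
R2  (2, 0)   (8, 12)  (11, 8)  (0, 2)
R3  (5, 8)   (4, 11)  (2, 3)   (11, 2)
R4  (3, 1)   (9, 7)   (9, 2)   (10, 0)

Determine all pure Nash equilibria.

(R4, X)

Check each profile: it is a Nash equilibrium iff no player can strictly gain by switching unilaterally.
(R1, W): Player 1 can switch to R2 (0 → 2). Not NE.
(R1, X): Player 1 can switch to R2 (7 → 8). Not NE.
(R1, Y): Player 1 can switch to R2 (3 → 11). Not NE.
(R1, Z): Player 1 can switch to R3 (4 → 11). Not NE.
(R2, W): Player 1 can switch to R3 (2 → 5). Not NE.
(R2, X): Player 1 can switch to R4 (8 → 9). Not NE.
(R2, Y): Player 2 can switch to X (8 → 12). Not NE.
(R2, Z): Player 1 can switch to R1 (0 → 4). Not NE.
(R3, W): Player 2 can switch to X (8 → 11). Not NE.
(R3, X): Player 1 can switch to R1 (4 → 7). Not NE.
(R3, Y): Player 1 can switch to R1 (2 → 3). Not NE.
(R3, Z): Player 2 can switch to W (2 → 8). Not NE.
(R4, X): Player 1 gets 9, best alternative 8; Player 2 gets 7, best alternative 2. No profitable deviation — NE.
(The remaining 3 profiles each have a profitable deviation by the same check.)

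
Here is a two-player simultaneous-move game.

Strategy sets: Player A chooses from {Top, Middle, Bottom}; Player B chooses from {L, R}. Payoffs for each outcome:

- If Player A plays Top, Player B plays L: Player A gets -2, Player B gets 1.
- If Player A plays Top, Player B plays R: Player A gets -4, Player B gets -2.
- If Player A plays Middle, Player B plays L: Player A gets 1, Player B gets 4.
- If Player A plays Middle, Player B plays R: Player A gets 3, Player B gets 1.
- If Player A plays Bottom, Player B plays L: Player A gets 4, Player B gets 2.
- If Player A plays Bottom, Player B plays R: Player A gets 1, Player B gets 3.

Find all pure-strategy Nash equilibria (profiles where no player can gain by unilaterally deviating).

Player A against L: payoffs -2, 1, 4 → best response Bottom.
Player A against R: payoffs -4, 3, 1 → best response Middle.
Player B against Top: payoffs 1, -2 → best response L.
Player B against Middle: payoffs 4, 1 → best response L.
Player B against Bottom: payoffs 2, 3 → best response R.
No profile is a mutual best response for all players.

There is no pure-strategy Nash equilibrium.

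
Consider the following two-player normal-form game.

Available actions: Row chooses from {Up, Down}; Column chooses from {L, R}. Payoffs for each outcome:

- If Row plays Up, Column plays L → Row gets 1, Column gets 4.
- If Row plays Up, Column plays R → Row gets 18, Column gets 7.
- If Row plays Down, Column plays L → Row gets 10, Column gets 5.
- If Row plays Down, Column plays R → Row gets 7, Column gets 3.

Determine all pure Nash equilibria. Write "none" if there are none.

(Up, L): Row can switch to Down (1 → 10). Not NE.
(Up, R): Row gets 18, best alternative 7; Column gets 7, best alternative 4. No profitable deviation — NE.
(Down, L): Row gets 10, best alternative 1; Column gets 5, best alternative 3. No profitable deviation — NE.
(Down, R): Row can switch to Up (7 → 18). Not NE.

(Up, R); (Down, L)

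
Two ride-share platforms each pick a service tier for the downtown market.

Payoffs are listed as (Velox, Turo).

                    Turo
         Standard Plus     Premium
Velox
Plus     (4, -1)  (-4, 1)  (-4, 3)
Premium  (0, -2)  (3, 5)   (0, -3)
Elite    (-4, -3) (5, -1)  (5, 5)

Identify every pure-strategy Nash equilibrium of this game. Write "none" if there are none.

Pure NE: (Elite, Premium)

Velox against Standard: payoffs 4, 0, -4 → best response Plus.
Velox against Plus: payoffs -4, 3, 5 → best response Elite.
Velox against Premium: payoffs -4, 0, 5 → best response Elite.
Turo against Plus: payoffs -1, 1, 3 → best response Premium.
Turo against Premium: payoffs -2, 5, -3 → best response Plus.
Turo against Elite: payoffs -3, -1, 5 → best response Premium.
Mutual best responses: (Elite, Premium).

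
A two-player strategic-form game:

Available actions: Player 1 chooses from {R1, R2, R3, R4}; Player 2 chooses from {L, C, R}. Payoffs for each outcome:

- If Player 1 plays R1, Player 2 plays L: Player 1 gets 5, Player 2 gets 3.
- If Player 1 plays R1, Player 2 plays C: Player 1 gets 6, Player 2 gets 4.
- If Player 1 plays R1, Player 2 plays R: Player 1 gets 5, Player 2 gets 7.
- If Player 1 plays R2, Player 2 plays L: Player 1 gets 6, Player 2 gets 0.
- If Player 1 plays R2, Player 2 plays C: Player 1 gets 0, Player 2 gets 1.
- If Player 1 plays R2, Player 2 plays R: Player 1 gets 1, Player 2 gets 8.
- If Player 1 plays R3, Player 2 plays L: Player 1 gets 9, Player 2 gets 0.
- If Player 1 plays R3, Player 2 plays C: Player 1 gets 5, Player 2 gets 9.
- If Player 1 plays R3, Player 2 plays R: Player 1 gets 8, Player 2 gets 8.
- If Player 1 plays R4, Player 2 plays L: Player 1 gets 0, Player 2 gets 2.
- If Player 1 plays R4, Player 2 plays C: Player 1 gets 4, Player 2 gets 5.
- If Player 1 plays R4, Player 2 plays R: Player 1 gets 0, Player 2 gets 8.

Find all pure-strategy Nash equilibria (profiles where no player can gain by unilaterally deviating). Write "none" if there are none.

(R1, L): Player 1 can switch to R2 (5 → 6). Not NE.
(R1, C): Player 2 can switch to R (4 → 7). Not NE.
(R1, R): Player 1 can switch to R3 (5 → 8). Not NE.
(R2, L): Player 1 can switch to R3 (6 → 9). Not NE.
(R2, C): Player 1 can switch to R1 (0 → 6). Not NE.
(R2, R): Player 1 can switch to R1 (1 → 5). Not NE.
(The remaining 6 profiles each have a profitable deviation by the same check.)

No pure-strategy Nash equilibrium.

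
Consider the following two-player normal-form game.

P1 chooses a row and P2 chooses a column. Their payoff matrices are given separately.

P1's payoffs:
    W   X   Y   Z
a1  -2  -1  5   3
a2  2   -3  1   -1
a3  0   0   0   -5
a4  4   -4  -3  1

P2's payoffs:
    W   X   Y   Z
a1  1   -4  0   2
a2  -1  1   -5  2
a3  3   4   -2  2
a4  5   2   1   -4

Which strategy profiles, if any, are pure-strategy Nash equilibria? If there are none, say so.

For each strategy profile, look for a profitable unilateral deviation.
(a1, W): P1 can switch to a2 (-2 → 2). Not NE.
(a1, X): P1 can switch to a3 (-1 → 0). Not NE.
(a1, Y): P2 can switch to W (0 → 1). Not NE.
(a1, Z): P1 gets 3, best alternative 1; P2 gets 2, best alternative 1. No profitable deviation — NE.
(a2, W): P1 can switch to a4 (2 → 4). Not NE.
(a2, X): P1 can switch to a1 (-3 → -1). Not NE.
(a2, Y): P1 can switch to a1 (1 → 5). Not NE.
(a2, Z): P1 can switch to a1 (-1 → 3). Not NE.
(a3, W): P1 can switch to a2 (0 → 2). Not NE.
(a3, X): P1 gets 0, best alternative -1; P2 gets 4, best alternative 3. No profitable deviation — NE.
(a3, Y): P1 can switch to a1 (0 → 5). Not NE.
(a3, Z): P1 can switch to a1 (-5 → 3). Not NE.
(a4, W): P1 gets 4, best alternative 2; P2 gets 5, best alternative 2. No profitable deviation — NE.
(a4, X): P1 can switch to a1 (-4 → -1). Not NE.
(a4, Y): P1 can switch to a1 (-3 → 5). Not NE.
(The remaining 1 profile has a profitable deviation by the same check.)

Pure-strategy Nash equilibria: (a1, Z), (a3, X), (a4, W)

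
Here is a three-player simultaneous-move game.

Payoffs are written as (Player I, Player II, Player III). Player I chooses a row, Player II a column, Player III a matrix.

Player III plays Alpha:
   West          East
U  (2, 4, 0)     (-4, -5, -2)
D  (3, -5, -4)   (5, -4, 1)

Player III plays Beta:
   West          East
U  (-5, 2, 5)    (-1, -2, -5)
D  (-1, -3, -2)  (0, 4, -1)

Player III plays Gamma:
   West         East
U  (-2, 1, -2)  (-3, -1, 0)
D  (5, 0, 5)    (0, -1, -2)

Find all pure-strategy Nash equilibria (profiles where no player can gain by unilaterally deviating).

Pure-strategy Nash equilibria: (D, West, Gamma), (D, East, Alpha)

Player I against (West, Alpha): payoffs 2, 3 → best response D.
Player I against (West, Beta): payoffs -5, -1 → best response D.
Player I against (West, Gamma): payoffs -2, 5 → best response D.
Player I against (East, Alpha): payoffs -4, 5 → best response D.
Player I against (East, Beta): payoffs -1, 0 → best response D.
Player I against (East, Gamma): payoffs -3, 0 → best response D.
Player II against (U, Alpha): payoffs 4, -5 → best response West.
Player II against (U, Beta): payoffs 2, -2 → best response West.
Player II against (U, Gamma): payoffs 1, -1 → best response West.
Player II against (D, Alpha): payoffs -5, -4 → best response East.
Player II against (D, Beta): payoffs -3, 4 → best response East.
Player II against (D, Gamma): payoffs 0, -1 → best response West.
Player III against (U, West): payoffs 0, 5, -2 → best response Beta.
Player III against (U, East): payoffs -2, -5, 0 → best response Gamma.
Player III against (D, West): payoffs -4, -2, 5 → best response Gamma.
Player III against (D, East): payoffs 1, -1, -2 → best response Alpha.
Mutual best responses: (D, West, Gamma); (D, East, Alpha).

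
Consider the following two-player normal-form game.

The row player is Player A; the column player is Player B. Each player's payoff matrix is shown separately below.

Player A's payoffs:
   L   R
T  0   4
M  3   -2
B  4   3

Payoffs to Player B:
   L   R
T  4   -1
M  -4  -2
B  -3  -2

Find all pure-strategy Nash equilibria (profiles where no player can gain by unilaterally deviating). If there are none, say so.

Player A against L: payoffs 0, 3, 4 → best response B.
Player A against R: payoffs 4, -2, 3 → best response T.
Player B against T: payoffs 4, -1 → best response L.
Player B against M: payoffs -4, -2 → best response R.
Player B against B: payoffs -3, -2 → best response R.
No profile is a mutual best response for all players.

This game has no pure Nash equilibrium.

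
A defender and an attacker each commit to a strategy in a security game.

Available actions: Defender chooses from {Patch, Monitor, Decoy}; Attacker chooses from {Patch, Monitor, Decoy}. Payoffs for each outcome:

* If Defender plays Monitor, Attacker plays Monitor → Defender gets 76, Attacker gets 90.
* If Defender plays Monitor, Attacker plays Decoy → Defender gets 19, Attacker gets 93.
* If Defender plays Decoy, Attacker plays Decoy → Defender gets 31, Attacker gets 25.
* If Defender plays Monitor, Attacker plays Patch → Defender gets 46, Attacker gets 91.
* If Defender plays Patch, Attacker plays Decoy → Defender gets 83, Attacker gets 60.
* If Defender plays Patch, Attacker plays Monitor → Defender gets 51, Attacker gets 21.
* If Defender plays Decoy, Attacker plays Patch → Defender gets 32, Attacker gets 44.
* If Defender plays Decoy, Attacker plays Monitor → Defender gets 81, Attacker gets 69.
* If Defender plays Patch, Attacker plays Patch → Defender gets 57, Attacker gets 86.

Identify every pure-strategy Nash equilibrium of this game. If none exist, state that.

The pure Nash equilibria are (Patch, Patch); (Decoy, Monitor).

Defender against Patch: payoffs 57, 46, 32 → best response Patch.
Defender against Monitor: payoffs 51, 76, 81 → best response Decoy.
Defender against Decoy: payoffs 83, 19, 31 → best response Patch.
Attacker against Patch: payoffs 86, 21, 60 → best response Patch.
Attacker against Monitor: payoffs 91, 90, 93 → best response Decoy.
Attacker against Decoy: payoffs 44, 69, 25 → best response Monitor.
Mutual best responses: (Patch, Patch); (Decoy, Monitor).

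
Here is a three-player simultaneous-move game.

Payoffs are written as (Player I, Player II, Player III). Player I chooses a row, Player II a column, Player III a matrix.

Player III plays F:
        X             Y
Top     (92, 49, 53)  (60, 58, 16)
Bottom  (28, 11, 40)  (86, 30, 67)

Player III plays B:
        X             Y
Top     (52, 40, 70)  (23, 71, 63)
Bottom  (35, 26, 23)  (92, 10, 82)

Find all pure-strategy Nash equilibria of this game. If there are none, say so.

Player I against (X, F): payoffs 92, 28 → best response Top.
Player I against (X, B): payoffs 52, 35 → best response Top.
Player I against (Y, F): payoffs 60, 86 → best response Bottom.
Player I against (Y, B): payoffs 23, 92 → best response Bottom.
Player II against (Top, F): payoffs 49, 58 → best response Y.
Player II against (Top, B): payoffs 40, 71 → best response Y.
Player II against (Bottom, F): payoffs 11, 30 → best response Y.
Player II against (Bottom, B): payoffs 26, 10 → best response X.
Player III against (Top, X): payoffs 53, 70 → best response B.
Player III against (Top, Y): payoffs 16, 63 → best response B.
Player III against (Bottom, X): payoffs 40, 23 → best response F.
Player III against (Bottom, Y): payoffs 67, 82 → best response B.
No profile is a mutual best response for all players.

No pure-strategy Nash equilibrium.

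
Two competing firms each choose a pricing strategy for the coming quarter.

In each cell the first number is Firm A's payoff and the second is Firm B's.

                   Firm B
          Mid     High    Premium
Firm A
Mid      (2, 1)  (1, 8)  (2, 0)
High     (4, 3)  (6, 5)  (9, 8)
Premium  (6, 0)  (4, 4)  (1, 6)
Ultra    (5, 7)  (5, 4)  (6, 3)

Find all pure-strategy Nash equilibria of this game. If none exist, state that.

For each strategy profile, look for a profitable unilateral deviation.
(Mid, Mid): Firm A can switch to High (2 → 4). Not NE.
(Mid, High): Firm A can switch to High (1 → 6). Not NE.
(Mid, Premium): Firm A can switch to High (2 → 9). Not NE.
(High, Mid): Firm A can switch to Premium (4 → 6). Not NE.
(High, High): Firm B can switch to Premium (5 → 8). Not NE.
(High, Premium): Firm A gets 9, best alternative 6; Firm B gets 8, best alternative 5. No profitable deviation — NE.
(Premium, Mid): Firm B can switch to High (0 → 4). Not NE.
(Premium, High): Firm A can switch to High (4 → 6). Not NE.
(Premium, Premium): Firm A can switch to Mid (1 → 2). Not NE.
(The remaining 3 profiles each have a profitable deviation by the same check.)

Pure NE: (High, Premium)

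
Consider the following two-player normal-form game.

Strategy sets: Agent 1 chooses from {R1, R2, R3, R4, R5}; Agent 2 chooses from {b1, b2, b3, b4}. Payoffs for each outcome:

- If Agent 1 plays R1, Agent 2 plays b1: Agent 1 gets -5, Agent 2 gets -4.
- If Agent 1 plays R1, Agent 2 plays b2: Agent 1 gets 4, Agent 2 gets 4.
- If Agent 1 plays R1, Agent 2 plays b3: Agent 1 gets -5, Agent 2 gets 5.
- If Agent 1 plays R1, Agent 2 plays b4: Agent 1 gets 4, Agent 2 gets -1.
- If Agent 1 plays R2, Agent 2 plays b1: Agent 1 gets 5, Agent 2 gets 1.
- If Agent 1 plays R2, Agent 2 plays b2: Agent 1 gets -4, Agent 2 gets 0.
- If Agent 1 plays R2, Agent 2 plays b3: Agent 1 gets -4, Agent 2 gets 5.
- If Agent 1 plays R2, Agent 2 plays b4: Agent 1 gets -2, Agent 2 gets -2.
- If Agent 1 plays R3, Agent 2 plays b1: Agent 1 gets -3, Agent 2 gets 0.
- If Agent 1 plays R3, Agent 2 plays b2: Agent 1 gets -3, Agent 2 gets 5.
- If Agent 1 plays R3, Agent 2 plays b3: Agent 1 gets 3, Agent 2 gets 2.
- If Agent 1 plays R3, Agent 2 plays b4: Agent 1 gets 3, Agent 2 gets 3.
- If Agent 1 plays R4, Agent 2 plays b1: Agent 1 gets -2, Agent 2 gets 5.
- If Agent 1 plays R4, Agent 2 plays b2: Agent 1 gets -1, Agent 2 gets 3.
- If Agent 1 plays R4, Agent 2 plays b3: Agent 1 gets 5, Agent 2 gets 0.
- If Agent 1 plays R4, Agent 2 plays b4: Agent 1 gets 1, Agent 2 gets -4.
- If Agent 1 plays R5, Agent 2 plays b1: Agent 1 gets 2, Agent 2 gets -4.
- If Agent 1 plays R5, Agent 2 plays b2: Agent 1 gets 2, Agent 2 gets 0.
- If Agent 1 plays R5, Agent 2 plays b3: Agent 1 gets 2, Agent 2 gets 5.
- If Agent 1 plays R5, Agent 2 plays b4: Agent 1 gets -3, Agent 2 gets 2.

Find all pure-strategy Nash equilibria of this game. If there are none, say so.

Agent 1 against b1: payoffs -5, 5, -3, -2, 2 → best response R2.
Agent 1 against b2: payoffs 4, -4, -3, -1, 2 → best response R1.
Agent 1 against b3: payoffs -5, -4, 3, 5, 2 → best response R4.
Agent 1 against b4: payoffs 4, -2, 3, 1, -3 → best response R1.
Agent 2 against R1: payoffs -4, 4, 5, -1 → best response b3.
Agent 2 against R2: payoffs 1, 0, 5, -2 → best response b3.
Agent 2 against R3: payoffs 0, 5, 2, 3 → best response b2.
Agent 2 against R4: payoffs 5, 3, 0, -4 → best response b1.
Agent 2 against R5: payoffs -4, 0, 5, 2 → best response b3.
No profile is a mutual best response for all players.

No pure-strategy Nash equilibrium.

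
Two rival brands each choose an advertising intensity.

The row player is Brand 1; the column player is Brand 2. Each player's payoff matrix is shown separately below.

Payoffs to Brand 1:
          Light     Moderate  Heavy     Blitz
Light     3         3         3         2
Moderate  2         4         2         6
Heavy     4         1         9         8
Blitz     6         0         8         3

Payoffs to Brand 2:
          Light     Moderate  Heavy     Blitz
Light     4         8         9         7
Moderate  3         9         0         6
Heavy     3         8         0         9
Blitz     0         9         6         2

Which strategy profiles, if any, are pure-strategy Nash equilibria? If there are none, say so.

For each player, find the best response to each opponent profile; mutual best responses are the pure NE.
Brand 1 against Light: payoffs 3, 2, 4, 6 → best response Blitz.
Brand 1 against Moderate: payoffs 3, 4, 1, 0 → best response Moderate.
Brand 1 against Heavy: payoffs 3, 2, 9, 8 → best response Heavy.
Brand 1 against Blitz: payoffs 2, 6, 8, 3 → best response Heavy.
Brand 2 against Light: payoffs 4, 8, 9, 7 → best response Heavy.
Brand 2 against Moderate: payoffs 3, 9, 0, 6 → best response Moderate.
Brand 2 against Heavy: payoffs 3, 8, 0, 9 → best response Blitz.
Brand 2 against Blitz: payoffs 0, 9, 6, 2 → best response Moderate.
Mutual best responses: (Moderate, Moderate); (Heavy, Blitz).

(Moderate, Moderate), (Heavy, Blitz)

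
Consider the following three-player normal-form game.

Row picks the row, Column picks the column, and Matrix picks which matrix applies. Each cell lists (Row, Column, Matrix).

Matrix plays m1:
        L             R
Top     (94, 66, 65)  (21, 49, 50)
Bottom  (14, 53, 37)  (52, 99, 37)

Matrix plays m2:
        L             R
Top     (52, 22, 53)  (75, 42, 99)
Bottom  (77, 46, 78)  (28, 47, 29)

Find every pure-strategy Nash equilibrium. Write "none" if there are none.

(Top, L, m1): Row gets 94, best alternative 14; Column gets 66, best alternative 49; Matrix gets 65, best alternative 53. No profitable deviation — NE.
(Top, L, m2): Row can switch to Bottom (52 → 77). Not NE.
(Top, R, m1): Row can switch to Bottom (21 → 52). Not NE.
(Top, R, m2): Row gets 75, best alternative 28; Column gets 42, best alternative 22; Matrix gets 99, best alternative 50. No profitable deviation — NE.
(Bottom, L, m1): Row can switch to Top (14 → 94). Not NE.
(Bottom, L, m2): Column can switch to R (46 → 47). Not NE.
(Bottom, R, m1): Row gets 52, best alternative 21; Column gets 99, best alternative 53; Matrix gets 37, best alternative 29. No profitable deviation — NE.
(Bottom, R, m2): Row can switch to Top (28 → 75). Not NE.

(Top, L, m1); (Top, R, m2); (Bottom, R, m1)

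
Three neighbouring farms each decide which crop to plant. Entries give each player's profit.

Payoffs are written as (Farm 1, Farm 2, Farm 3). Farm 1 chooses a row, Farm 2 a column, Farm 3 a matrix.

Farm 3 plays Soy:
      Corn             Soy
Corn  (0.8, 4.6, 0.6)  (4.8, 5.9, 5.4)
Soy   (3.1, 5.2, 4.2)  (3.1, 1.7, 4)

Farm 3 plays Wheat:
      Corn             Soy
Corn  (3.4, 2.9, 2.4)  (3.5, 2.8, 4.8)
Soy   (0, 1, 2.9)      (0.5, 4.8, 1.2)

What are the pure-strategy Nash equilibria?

Pure-strategy Nash equilibria: (Corn, Corn, Wheat) and (Corn, Soy, Soy) and (Soy, Corn, Soy)

Mark each player's best response to every combination of opponents' strategies; a profile where every player is best-responding is a pure Nash equilibrium.
Farm 1 against (Corn, Soy): payoffs 0.8, 3.1 → best response Soy.
Farm 1 against (Corn, Wheat): payoffs 3.4, 0 → best response Corn.
Farm 1 against (Soy, Soy): payoffs 4.8, 3.1 → best response Corn.
Farm 1 against (Soy, Wheat): payoffs 3.5, 0.5 → best response Corn.
Farm 2 against (Corn, Soy): payoffs 4.6, 5.9 → best response Soy.
Farm 2 against (Corn, Wheat): payoffs 2.9, 2.8 → best response Corn.
Farm 2 against (Soy, Soy): payoffs 5.2, 1.7 → best response Corn.
Farm 2 against (Soy, Wheat): payoffs 1, 4.8 → best response Soy.
Farm 3 against (Corn, Corn): payoffs 0.6, 2.4 → best response Wheat.
Farm 3 against (Corn, Soy): payoffs 5.4, 4.8 → best response Soy.
Farm 3 against (Soy, Corn): payoffs 4.2, 2.9 → best response Soy.
Farm 3 against (Soy, Soy): payoffs 4, 1.2 → best response Soy.
Mutual best responses: (Corn, Corn, Wheat); (Corn, Soy, Soy); (Soy, Corn, Soy).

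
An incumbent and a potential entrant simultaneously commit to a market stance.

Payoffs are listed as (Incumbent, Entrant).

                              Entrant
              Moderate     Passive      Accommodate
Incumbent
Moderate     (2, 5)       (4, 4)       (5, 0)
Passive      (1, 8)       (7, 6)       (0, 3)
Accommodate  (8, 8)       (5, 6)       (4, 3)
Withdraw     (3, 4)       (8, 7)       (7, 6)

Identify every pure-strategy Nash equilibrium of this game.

(Moderate, Moderate): Incumbent can switch to Accommodate (2 → 8). Not NE.
(Moderate, Passive): Incumbent can switch to Passive (4 → 7). Not NE.
(Moderate, Accommodate): Incumbent can switch to Withdraw (5 → 7). Not NE.
(Passive, Moderate): Incumbent can switch to Moderate (1 → 2). Not NE.
(Passive, Passive): Incumbent can switch to Withdraw (7 → 8). Not NE.
(Passive, Accommodate): Incumbent can switch to Moderate (0 → 5). Not NE.
(Accommodate, Moderate): Incumbent gets 8, best alternative 3; Entrant gets 8, best alternative 6. No profitable deviation — NE.
(Withdraw, Passive): Incumbent gets 8, best alternative 7; Entrant gets 7, best alternative 6. No profitable deviation — NE.
(The remaining 4 profiles each have a profitable deviation by the same check.)

(Accommodate, Moderate); (Withdraw, Passive)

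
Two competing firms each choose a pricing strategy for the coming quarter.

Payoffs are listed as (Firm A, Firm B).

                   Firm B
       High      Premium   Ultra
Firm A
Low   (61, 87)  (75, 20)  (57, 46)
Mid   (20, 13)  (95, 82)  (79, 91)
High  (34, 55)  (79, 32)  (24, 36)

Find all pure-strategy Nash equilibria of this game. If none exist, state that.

Firm A against High: payoffs 61, 20, 34 → best response Low.
Firm A against Premium: payoffs 75, 95, 79 → best response Mid.
Firm A against Ultra: payoffs 57, 79, 24 → best response Mid.
Firm B against Low: payoffs 87, 20, 46 → best response High.
Firm B against Mid: payoffs 13, 82, 91 → best response Ultra.
Firm B against High: payoffs 55, 32, 36 → best response High.
Mutual best responses: (Low, High); (Mid, Ultra).

Pure-strategy Nash equilibria: (Low, High), (Mid, Ultra)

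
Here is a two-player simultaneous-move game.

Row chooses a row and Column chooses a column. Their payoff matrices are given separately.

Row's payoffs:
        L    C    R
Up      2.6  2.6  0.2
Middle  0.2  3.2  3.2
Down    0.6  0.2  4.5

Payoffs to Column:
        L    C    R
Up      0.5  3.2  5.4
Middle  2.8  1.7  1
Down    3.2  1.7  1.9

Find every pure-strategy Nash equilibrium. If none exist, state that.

There is no pure-strategy Nash equilibrium.

(Up, L): Column can switch to C (0.5 → 3.2). Not NE.
(Up, C): Row can switch to Middle (2.6 → 3.2). Not NE.
(Up, R): Row can switch to Middle (0.2 → 3.2). Not NE.
(Middle, L): Row can switch to Up (0.2 → 2.6). Not NE.
(Middle, C): Column can switch to L (1.7 → 2.8). Not NE.
(Middle, R): Row can switch to Down (3.2 → 4.5). Not NE.
(The remaining 3 profiles each have a profitable deviation by the same check.)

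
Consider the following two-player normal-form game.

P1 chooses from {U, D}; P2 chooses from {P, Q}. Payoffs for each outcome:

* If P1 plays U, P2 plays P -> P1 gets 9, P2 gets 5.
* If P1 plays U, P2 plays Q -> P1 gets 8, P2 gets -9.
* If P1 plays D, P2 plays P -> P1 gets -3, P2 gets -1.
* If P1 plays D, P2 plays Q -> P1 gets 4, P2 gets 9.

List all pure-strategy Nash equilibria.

P1 against P: payoffs 9, -3 → best response U.
P1 against Q: payoffs 8, 4 → best response U.
P2 against U: payoffs 5, -9 → best response P.
P2 against D: payoffs -1, 9 → best response Q.
Mutual best responses: (U, P).

(U, P)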